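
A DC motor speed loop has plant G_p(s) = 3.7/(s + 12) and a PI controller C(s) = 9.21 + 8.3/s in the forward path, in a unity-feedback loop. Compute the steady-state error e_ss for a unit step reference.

The open loop C(s)G_p(s) has a pole at the origin (type 1), so the static position error constant is infinite and e_ss = 1/(1+∞) = 0.

0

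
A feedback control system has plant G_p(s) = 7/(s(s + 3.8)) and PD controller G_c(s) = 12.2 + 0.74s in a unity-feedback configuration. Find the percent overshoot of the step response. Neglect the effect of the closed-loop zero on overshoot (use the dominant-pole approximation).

17.4%

Forward path: (12.2 + 0.74s)·7/(s(s+3.8)). The closed-loop characteristic equation is s² + (3.8 + 7·0.74)s + 7·12.2 = 0.
That is s² + 8.98s + 85.4 = 0, so ω_n = 9.241 rad/s and ζ = 8.98/(2·9.241) = 0.4859.
%OS = 100·exp(−πζ/√(1−ζ²)) = 17.4%.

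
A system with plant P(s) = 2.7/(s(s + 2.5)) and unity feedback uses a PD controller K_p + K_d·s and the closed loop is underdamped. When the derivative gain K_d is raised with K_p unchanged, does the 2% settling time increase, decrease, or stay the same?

decrease

Characteristic equation s² + (2.5 + 2.7K_d)s + 2.7K_p = 0: raising K_d increases ζω_n = (2.5+2.7K_d)/2 while the loop stays underdamped, so T_s ≈ 4/(ζω_n) decreases.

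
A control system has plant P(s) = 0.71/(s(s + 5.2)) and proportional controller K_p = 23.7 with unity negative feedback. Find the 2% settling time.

T_s ≈ 1.54 s

From 1 + K_pP(s) = 0: s² + 5.2s + 16.83 = 0 ⇒ ω_n = 4.102, ζ = 0.6338.
2% settling time T_s ≈ 4/(ζω_n) = 4/2.6 = 1.54 s.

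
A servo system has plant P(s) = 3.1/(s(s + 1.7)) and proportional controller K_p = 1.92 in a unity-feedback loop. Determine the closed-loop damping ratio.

ζ = 0.348

With unity feedback the closed-loop characteristic equation is s² + 1.7s + 1.92·3.1 = s² + 1.7s + 5.952 = 0.
So ω_n² = 5.952 ⇒ ω_n = 2.44 rad/s, and ζ = 1.7/(2ω_n) = 0.348.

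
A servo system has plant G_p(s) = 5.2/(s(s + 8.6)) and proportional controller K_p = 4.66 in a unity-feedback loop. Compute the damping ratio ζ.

ζ = 0.874

The closed-loop denominator is s(s+8.6) + 4.66·5.2 = s² + 8.6s + 24.23.
So ω_n² = 24.23 ⇒ ω_n = 4.923 rad/s, and ζ = 8.6/(2ω_n) = 0.874.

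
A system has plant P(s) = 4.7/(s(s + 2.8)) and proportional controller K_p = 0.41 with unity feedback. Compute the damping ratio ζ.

1 + K_p·P(s) = 0 gives s² + 2.8s + 1.927 = 0.
Matching s² + 2ζω_n s + ω_n²: ω_n = √1.927 = 1.388 rad/s and 2ζω_n = 2.8, so ζ = 2.8/(2·1.388) = 1.01.

ζ = 1.01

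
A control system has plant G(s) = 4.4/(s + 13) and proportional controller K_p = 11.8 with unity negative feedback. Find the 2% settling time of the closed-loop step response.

Closed-loop transfer function: T(s) = K_p·G(s)/(1 + K_p·G(s)) = 51.92/(s + 13 + 51.92) = 51.92/(s + 64.92).
Time constant τ = 1/64.92 = 0.0154 s, so the 2% settling time is about 4τ = 0.0616 s.

T_s ≈ 0.0616 s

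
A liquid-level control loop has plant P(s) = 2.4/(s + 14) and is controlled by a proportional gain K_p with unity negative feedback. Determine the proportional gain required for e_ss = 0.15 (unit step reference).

The loop is type 0, so e_ss(step) = 1/(1 + K_pos) with K_pos = K_p·P(0).
P(0) = 0.1714. Require 1/(1 + K_p·0.1714) = 0.15, so 1 + 0.1714·K_p = 6.667.
K_p = (6.667 − 1)/0.1714 = 33.1.

K_p = 33.1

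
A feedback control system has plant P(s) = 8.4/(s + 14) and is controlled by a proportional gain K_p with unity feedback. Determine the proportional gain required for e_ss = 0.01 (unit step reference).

Steady-state error for a unit step on this type-0 loop is 1/(1 + K_p·P(0)).
P(0) = 0.6. Require 1/(1 + K_p·0.6) = 0.01, so 1 + 0.6·K_p = 100.
K_p = (100 − 1)/0.6 = 165.

K_p = 165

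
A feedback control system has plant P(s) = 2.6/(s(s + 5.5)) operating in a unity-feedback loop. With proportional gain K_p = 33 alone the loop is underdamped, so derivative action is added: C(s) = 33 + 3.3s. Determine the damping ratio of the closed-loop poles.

Forward path: (33 + 3.3s)·2.6/(s(s+5.5)). The closed-loop characteristic equation is s² + (5.5 + 2.6·3.3)s + 2.6·33 = 0.
That is s² + 14.08s + 85.8 = 0, so ω_n = 9.263 rad/s and ζ = 14.08/(2·9.263) = 0.76.

ζ = 0.76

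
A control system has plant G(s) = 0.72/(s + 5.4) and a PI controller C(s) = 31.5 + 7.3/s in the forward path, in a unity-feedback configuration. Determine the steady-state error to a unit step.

The open loop C(s)G(s) has a pole at the origin (type 1), so the static position error constant is infinite and e_ss = 1/(1+∞) = 0.

0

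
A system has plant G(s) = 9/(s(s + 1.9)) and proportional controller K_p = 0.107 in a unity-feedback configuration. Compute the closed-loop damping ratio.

ζ = 0.968

With unity feedback the closed-loop characteristic equation is s² + 1.9s + 0.107·9 = s² + 1.9s + 0.963 = 0.
So ω_n² = 0.963 ⇒ ω_n = 0.9813 rad/s, and ζ = 1.9/(2ω_n) = 0.968.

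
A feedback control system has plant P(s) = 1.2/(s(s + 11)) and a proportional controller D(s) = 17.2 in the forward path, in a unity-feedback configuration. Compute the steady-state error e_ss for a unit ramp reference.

The loop has one pole at the origin (type 1). Velocity error constant K_v = lim_{s→0} s·D(s)P(s) = 17.2·1.2/11 = 1.876.
Steady-state error to a unit ramp: e_ss = 1/K_v = 0.533.

0.533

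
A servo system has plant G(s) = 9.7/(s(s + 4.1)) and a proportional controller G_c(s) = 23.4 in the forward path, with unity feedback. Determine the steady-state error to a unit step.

0

The open loop G_c(s)G(s) has a pole at the origin (type 1), so the static position error constant is infinite and e_ss = 1/(1+∞) = 0.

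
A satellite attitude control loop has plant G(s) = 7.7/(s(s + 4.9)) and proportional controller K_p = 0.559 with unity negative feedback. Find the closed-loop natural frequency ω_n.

The closed-loop denominator is s(s+4.9) + 0.559·7.7 = s² + 4.9s + 4.304.
So ω_n² = 4.304 ⇒ ω_n = 2.075 rad/s, and ζ = 4.9/(2ω_n) = 1.18.

ω_n = 2.07 rad/s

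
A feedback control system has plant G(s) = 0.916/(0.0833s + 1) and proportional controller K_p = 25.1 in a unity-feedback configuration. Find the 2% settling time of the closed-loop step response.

Closed loop: T(s) = K_p·G/(1+K_p·G) = 22.99/(0.0833s + 1 + 22.99), with pole at s = −(1 + 22.99)/0.0833 = −288.
τ = 1/288 = 0.003472 s, so 2% settling time ≈ 4τ = 0.0139 s.

T_s ≈ 0.0139 s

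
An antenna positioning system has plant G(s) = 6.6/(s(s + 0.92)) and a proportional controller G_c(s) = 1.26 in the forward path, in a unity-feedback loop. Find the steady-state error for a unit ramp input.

0.111

The loop has one pole at the origin (type 1). Velocity error constant K_v = lim_{s→0} s·G_c(s)G(s) = 1.26·6.6/0.92 = 9.039.
Steady-state error to a unit ramp: e_ss = 1/K_v = 0.111.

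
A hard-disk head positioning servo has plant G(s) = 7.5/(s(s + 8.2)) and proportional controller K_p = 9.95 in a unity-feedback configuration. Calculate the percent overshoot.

18.4%

Closed-loop characteristic equation: s² + 8.2s + 74.62 = 0, so ω_n = 8.639 rad/s and ζ = 8.2/(2·8.639) = 0.4746.
%OS = 100·exp(−πζ/√(1−ζ²)) = 100·exp(−π·0.4746/√0.7747) = 18.4%.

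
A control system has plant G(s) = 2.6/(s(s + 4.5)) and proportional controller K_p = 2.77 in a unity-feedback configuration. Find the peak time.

Closed-loop characteristic equation: s² + 4.5s + 7.202 = 0, so ω_n = 2.684 rad/s and ζ = 4.5/(2·2.684) = 0.8384.
Damped frequency ω_d = ω_n√(1−ζ²) = 1.463 rad/s, so peak time T_p = π/ω_d = 2.15 s.

T_p = 2.15 s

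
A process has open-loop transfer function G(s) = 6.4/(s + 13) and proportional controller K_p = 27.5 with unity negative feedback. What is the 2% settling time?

T_s ≈ 0.0212 s

Closed-loop transfer function: T(s) = K_p·G(s)/(1 + K_p·G(s)) = 176/(s + 13 + 176) = 176/(s + 189).
Time constant τ = 1/189 = 0.005291 s, so the 2% settling time is about 4τ = 0.0212 s.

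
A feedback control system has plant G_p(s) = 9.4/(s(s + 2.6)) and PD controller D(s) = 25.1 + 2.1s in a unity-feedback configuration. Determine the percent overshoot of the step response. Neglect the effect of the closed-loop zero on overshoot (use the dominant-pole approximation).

3.59%

Forward path: (25.1 + 2.1s)·9.4/(s(s+2.6)). The closed-loop characteristic equation is s² + (2.6 + 9.4·2.1)s + 9.4·25.1 = 0.
That is s² + 22.34s + 235.9 = 0, so ω_n = 15.36 rad/s and ζ = 22.34/(2·15.36) = 0.7272.
%OS = 100·exp(−πζ/√(1−ζ²)) = 3.59%.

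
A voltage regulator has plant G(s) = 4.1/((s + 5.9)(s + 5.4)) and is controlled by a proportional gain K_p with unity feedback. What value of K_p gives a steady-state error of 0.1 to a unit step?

K_p = 69.9

For a type-0 loop with proportional control, e_ss = 1/(1 + K_p·G(0)).
G(0) = 0.1287. Require 1/(1 + K_p·0.1287) = 0.1, so 1 + 0.1287·K_p = 10.
K_p = (10 − 1)/0.1287 = 69.9.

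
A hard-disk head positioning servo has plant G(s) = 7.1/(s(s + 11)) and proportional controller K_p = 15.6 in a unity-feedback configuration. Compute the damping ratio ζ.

1 + K_p·G(s) = 0 gives s² + 11s + 110.8 = 0.
So ω_n² = 110.8 ⇒ ω_n = 10.52 rad/s, and ζ = 11/(2ω_n) = 0.523.

ζ = 0.523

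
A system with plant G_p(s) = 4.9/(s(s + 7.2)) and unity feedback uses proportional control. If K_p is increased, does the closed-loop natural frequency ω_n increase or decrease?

ω_n = √(4.9·K_p), which grows with K_p.

increase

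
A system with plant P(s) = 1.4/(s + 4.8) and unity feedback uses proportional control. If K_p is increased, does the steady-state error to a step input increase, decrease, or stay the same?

decrease

The position error constant K_pos = K_p·P(0) grows with K_p, and e_ss = 1/(1+K_pos) falls.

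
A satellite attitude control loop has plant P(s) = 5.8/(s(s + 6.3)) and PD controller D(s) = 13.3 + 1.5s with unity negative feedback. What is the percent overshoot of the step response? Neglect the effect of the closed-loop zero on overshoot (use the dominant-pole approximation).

0.577%

Forward path: (13.3 + 1.5s)·5.8/(s(s+6.3)). The closed-loop characteristic equation is s² + (6.3 + 5.8·1.5)s + 5.8·13.3 = 0.
That is s² + 15s + 77.14 = 0, so ω_n = 8.783 rad/s and ζ = 15/(2·8.783) = 0.8539.
%OS = 100·exp(−πζ/√(1−ζ²)) = 0.577%.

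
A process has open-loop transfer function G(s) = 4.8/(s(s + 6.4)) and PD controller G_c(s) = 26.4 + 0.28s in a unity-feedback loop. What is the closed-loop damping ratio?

Forward path: (26.4 + 0.28s)·4.8/(s(s+6.4)). The closed-loop characteristic equation is s² + (6.4 + 4.8·0.28)s + 4.8·26.4 = 0.
That is s² + 7.744s + 126.7 = 0, so ω_n = 11.26 rad/s and ζ = 7.744/(2·11.26) = 0.344.

ζ = 0.344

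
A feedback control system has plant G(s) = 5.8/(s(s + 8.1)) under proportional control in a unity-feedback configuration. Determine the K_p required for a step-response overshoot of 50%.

From %OS = 100·exp(−πζ/√(1−ζ²)) = 50%, ζ = −ln(0.5)/√(π²+ln²(0.5)) = 0.2155.
Characteristic equation s² + 8.1s + 5.8K_p = 0 gives ζ = 8.1/(2√(5.8K_p)).
Setting ζ = 0.2155: √(5.8K_p) = 8.1/(2·0.2155) = 18.8, so K_p = 353.3/5.8 = 60.9.

K_p = 60.9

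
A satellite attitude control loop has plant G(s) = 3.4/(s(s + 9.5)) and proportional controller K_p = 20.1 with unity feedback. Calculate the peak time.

T_p = 0.464 s

From 1 + K_pG(s) = 0: s² + 9.5s + 68.34 = 0 ⇒ ω_n = 8.267, ζ = 0.5746.
Damped frequency ω_d = ω_n√(1−ζ²) = 6.766 rad/s, so peak time T_p = π/ω_d = 0.464 s.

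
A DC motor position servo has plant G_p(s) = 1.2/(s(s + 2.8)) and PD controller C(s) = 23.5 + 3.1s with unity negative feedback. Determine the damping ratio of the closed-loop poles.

ζ = 0.614

Forward path: (23.5 + 3.1s)·1.2/(s(s+2.8)). The closed-loop characteristic equation is s² + (2.8 + 1.2·3.1)s + 1.2·23.5 = 0.
That is s² + 6.52s + 28.2 = 0, so ω_n = 5.31 rad/s and ζ = 6.52/(2·5.31) = 0.6139.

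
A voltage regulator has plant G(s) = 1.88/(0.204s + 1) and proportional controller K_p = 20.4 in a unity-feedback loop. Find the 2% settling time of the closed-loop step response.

T_s ≈ 0.0207 s

Closed loop: T(s) = K_p·G/(1+K_p·G) = 38.35/(0.204s + 1 + 38.35), with pole at s = −(1 + 38.35)/0.204 = −192.9.
τ = 1/192.9 = 0.005184 s, so 2% settling time ≈ 4τ = 0.0207 s.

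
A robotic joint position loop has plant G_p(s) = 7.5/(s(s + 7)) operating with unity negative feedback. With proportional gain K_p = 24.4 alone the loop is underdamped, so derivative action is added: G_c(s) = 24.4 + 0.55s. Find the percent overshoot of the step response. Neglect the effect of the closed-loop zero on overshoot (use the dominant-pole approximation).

Forward path: (24.4 + 0.55s)·7.5/(s(s+7)). The closed-loop characteristic equation is s² + (7 + 7.5·0.55)s + 7.5·24.4 = 0.
That is s² + 11.12s + 183 = 0, so ω_n = 13.53 rad/s and ζ = 11.12/(2·13.53) = 0.4112.
%OS = 100·exp(−πζ/√(1−ζ²)) = 24.2%.

24.2%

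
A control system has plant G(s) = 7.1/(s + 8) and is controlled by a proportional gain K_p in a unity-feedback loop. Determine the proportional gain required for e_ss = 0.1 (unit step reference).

For a type-0 loop with proportional control, e_ss = 1/(1 + K_p·G(0)).
G(0) = 0.8875. Require 1/(1 + K_p·0.8875) = 0.1, so 1 + 0.8875·K_p = 10.
K_p = (10 − 1)/0.8875 = 10.1.

K_p = 10.1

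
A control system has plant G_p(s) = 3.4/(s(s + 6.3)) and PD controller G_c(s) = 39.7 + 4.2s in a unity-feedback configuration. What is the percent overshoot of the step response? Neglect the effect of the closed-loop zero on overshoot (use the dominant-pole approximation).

Forward path: (39.7 + 4.2s)·3.4/(s(s+6.3)). The closed-loop characteristic equation is s² + (6.3 + 3.4·4.2)s + 3.4·39.7 = 0.
That is s² + 20.58s + 135 = 0, so ω_n = 11.62 rad/s and ζ = 20.58/(2·11.62) = 0.8857.
%OS = 100·exp(−πζ/√(1−ζ²)) = 0.25%.

0.25%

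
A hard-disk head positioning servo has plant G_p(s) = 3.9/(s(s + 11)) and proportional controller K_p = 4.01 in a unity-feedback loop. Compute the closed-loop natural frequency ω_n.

With unity feedback the closed-loop characteristic equation is s² + 11s + 4.01·3.9 = s² + 11s + 15.64 = 0.
Matching s² + 2ζω_n s + ω_n²: ω_n = √15.64 = 3.955 rad/s and 2ζω_n = 11, so ζ = 11/(2·3.955) = 1.39.

ω_n = 3.95 rad/s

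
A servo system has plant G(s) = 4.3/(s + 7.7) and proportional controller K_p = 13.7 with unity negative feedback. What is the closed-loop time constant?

τ = 0.015 s

Closed-loop transfer function: T(s) = K_p·G(s)/(1 + K_p·G(s)) = 58.91/(s + 7.7 + 58.91) = 58.91/(s + 66.61).
Time constant τ = 1/66.61 = 0.015 s.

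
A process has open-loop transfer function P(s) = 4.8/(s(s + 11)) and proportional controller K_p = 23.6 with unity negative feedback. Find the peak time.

The closed-loop denominator s² + 11s + 113.3 gives ω_n = √113.3 = 10.64 and ζ = 11/(2ω_n) = 0.5168.
Damped frequency ω_d = ω_n√(1−ζ²) = 9.112 rad/s, so peak time T_p = π/ω_d = 0.345 s.

T_p = 0.345 s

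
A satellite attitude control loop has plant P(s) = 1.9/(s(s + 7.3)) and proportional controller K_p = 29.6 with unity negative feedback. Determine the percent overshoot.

17.4%

The closed-loop denominator s² + 7.3s + 56.24 gives ω_n = √56.24 = 7.499 and ζ = 7.3/(2ω_n) = 0.4867.
%OS = 100·exp(−πζ/√(1−ζ²)) = 100·exp(−π·0.4867/√0.7631) = 17.4%.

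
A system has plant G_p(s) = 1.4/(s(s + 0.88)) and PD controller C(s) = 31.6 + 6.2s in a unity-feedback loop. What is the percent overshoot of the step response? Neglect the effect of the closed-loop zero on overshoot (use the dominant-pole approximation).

3.89%

Forward path: (31.6 + 6.2s)·1.4/(s(s+0.88)). The closed-loop characteristic equation is s² + (0.88 + 1.4·6.2)s + 1.4·31.6 = 0.
That is s² + 9.56s + 44.24 = 0, so ω_n = 6.651 rad/s and ζ = 9.56/(2·6.651) = 0.7187.
%OS = 100·exp(−πζ/√(1−ζ²)) = 3.89%.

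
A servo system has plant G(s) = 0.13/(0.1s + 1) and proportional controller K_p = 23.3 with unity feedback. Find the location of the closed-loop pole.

Closed loop: T(s) = K_p·G/(1+K_p·G) = 3.029/(0.1s + 1 + 3.029), with pole at s = −(1 + 3.029)/0.1 = −40.29.

s = -40.29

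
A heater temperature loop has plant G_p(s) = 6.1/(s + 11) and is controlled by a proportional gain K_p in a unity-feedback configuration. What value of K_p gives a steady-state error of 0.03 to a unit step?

K_p = 58.3

Steady-state error for a unit step on this type-0 loop is 1/(1 + K_p·G_p(0)).
G_p(0) = 0.5545. Require 1/(1 + K_p·0.5545) = 0.03, so 1 + 0.5545·K_p = 33.33.
K_p = (33.33 − 1)/0.5545 = 58.3.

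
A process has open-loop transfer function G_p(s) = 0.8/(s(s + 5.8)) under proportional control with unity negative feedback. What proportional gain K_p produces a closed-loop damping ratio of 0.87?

Closed-loop characteristic equation: s² + 5.8s + K_p·0.8 = 0.
So ω_n = √(0.8K_p) and 2ζω_n = 5.8, giving ζ = 5.8/(2√(0.8K_p)).
Setting ζ = 0.87: √(0.8K_p) = 5.8/(2·0.87) = 3.333, so K_p = 11.11/0.8 = 13.9.

K_p = 13.9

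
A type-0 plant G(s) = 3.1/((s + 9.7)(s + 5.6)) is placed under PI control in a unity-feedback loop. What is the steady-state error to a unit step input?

0

The PI controller's integrator makes the forward path type 1, so e_ss to a step is zero.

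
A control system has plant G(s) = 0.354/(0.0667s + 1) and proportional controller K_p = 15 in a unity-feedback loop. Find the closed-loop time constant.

τ = 0.0106 s

Closed loop: T(s) = K_p·G/(1+K_p·G) = 5.31/(0.0667s + 1 + 5.31), with pole at s = −(1 + 5.31)/0.0667 = −94.6.
Closed-loop time constant τ = 1/94.6 = 0.0106 s.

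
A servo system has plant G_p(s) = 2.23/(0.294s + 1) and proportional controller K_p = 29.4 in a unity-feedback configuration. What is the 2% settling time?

T_s ≈ 0.0177 s

Closed loop: T(s) = K_p·G_p/(1+K_p·G_p) = 65.56/(0.294s + 1 + 65.56), with pole at s = −(1 + 65.56)/0.294 = −226.4.
τ = 1/226.4 = 0.004417 s, so 2% settling time ≈ 4τ = 0.0177 s.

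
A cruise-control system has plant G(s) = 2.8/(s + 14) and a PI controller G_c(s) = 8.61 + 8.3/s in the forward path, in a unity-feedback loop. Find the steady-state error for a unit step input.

The open loop G_c(s)G(s) has a pole at the origin (type 1), so the static position error constant is infinite and e_ss = 1/(1+∞) = 0.

0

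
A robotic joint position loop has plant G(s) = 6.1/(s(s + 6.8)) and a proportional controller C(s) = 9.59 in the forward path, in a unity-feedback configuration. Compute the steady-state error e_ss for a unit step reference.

The open loop C(s)G(s) has a pole at the origin (type 1), so the static position error constant is infinite and e_ss = 1/(1+∞) = 0.

0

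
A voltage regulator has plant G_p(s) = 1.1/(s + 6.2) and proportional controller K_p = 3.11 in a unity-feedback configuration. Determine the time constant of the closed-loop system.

τ = 0.104 s

Closed-loop transfer function: T(s) = K_p·G_p(s)/(1 + K_p·G_p(s)) = 3.421/(s + 6.2 + 3.421) = 3.421/(s + 9.621).
Time constant τ = 1/9.621 = 0.104 s.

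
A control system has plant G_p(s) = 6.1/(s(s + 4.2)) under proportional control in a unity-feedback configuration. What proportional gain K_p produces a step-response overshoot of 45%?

From %OS = 100·exp(−πζ/√(1−ζ²)) = 45%, ζ = −ln(0.45)/√(π²+ln²(0.45)) = 0.2463.
Characteristic equation s² + 4.2s + 6.1K_p = 0 gives ζ = 4.2/(2√(6.1K_p)).
Setting ζ = 0.2463: √(6.1K_p) = 4.2/(2·0.2463) = 8.525, so K_p = 72.67/6.1 = 11.9.

K_p = 11.9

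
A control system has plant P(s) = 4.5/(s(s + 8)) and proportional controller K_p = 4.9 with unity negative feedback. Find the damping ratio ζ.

1 + K_p·P(s) = 0 gives s² + 8s + 22.05 = 0.
So ω_n² = 22.05 ⇒ ω_n = 4.696 rad/s, and ζ = 8/(2ω_n) = 0.852.

ζ = 0.852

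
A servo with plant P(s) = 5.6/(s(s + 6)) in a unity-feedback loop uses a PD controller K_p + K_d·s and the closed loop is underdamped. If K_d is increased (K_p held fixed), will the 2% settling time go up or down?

decrease

Characteristic equation s² + (6 + 5.6K_d)s + 5.6K_p = 0: raising K_d increases ζω_n = (6+5.6K_d)/2 while the loop stays underdamped, so T_s ≈ 4/(ζω_n) decreases.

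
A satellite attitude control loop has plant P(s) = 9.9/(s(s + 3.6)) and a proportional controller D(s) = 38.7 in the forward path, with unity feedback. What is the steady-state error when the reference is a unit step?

The open loop D(s)P(s) has a pole at the origin (type 1), so the static position error constant is infinite and e_ss = 1/(1+∞) = 0.

0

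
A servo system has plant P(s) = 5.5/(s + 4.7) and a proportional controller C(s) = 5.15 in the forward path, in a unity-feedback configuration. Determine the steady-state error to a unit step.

The loop is type 0. Static position error constant K_pos = C(0)·P(0) = 5.15·1.17 = 6.027.
Steady-state error to a unit step: e_ss = 1/(1+K_pos) = 1/7.027 = 0.142.

0.142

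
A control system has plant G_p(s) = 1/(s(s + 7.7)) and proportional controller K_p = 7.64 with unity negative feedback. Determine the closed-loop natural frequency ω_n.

1 + K_p·G_p(s) = 0 gives s² + 7.7s + 7.64 = 0.
So ω_n² = 7.64 ⇒ ω_n = 2.764 rad/s, and ζ = 7.7/(2ω_n) = 1.39.

ω_n = 2.76 rad/s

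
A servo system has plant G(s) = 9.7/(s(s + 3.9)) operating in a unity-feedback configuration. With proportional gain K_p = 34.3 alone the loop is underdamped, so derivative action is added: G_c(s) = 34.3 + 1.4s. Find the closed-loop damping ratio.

ζ = 0.479

Forward path: (34.3 + 1.4s)·9.7/(s(s+3.9)). The closed-loop characteristic equation is s² + (3.9 + 9.7·1.4)s + 9.7·34.3 = 0.
That is s² + 17.48s + 332.7 = 0, so ω_n = 18.24 rad/s and ζ = 17.48/(2·18.24) = 0.4792.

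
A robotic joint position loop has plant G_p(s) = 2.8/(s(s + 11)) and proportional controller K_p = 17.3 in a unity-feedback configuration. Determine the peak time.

T_p = 0.737 s

The closed-loop denominator s² + 11s + 48.44 gives ω_n = √48.44 = 6.96 and ζ = 11/(2ω_n) = 0.7902.
Damped frequency ω_d = ω_n√(1−ζ²) = 4.265 rad/s, so peak time T_p = π/ω_d = 0.737 s.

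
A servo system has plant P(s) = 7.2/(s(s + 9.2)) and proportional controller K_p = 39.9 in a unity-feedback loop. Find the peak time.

From 1 + K_pP(s) = 0: s² + 9.2s + 287.3 = 0 ⇒ ω_n = 16.95, ζ = 0.2714.
Damped frequency ω_d = ω_n√(1−ζ²) = 16.31 rad/s, so peak time T_p = π/ω_d = 0.193 s.

T_p = 0.193 s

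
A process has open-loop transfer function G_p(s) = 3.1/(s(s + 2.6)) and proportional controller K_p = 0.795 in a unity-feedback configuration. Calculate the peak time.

T_p = 3.57 s

From 1 + K_pG_p(s) = 0: s² + 2.6s + 2.465 = 0 ⇒ ω_n = 1.57, ζ = 0.8281.
Damped frequency ω_d = ω_n√(1−ζ²) = 0.8801 rad/s, so peak time T_p = π/ω_d = 3.57 s.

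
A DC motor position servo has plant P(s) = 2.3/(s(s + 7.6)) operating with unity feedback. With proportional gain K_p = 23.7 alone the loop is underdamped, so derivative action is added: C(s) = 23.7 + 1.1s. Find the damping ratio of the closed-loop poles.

Forward path: (23.7 + 1.1s)·2.3/(s(s+7.6)). The closed-loop characteristic equation is s² + (7.6 + 2.3·1.1)s + 2.3·23.7 = 0.
That is s² + 10.13s + 54.51 = 0, so ω_n = 7.383 rad/s and ζ = 10.13/(2·7.383) = 0.686.

ζ = 0.686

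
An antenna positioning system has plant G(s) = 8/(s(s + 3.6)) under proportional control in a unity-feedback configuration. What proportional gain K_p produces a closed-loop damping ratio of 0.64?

K_p = 0.989

Closed-loop characteristic equation: s² + 3.6s + K_p·8 = 0.
So ω_n = √(8K_p) and 2ζω_n = 3.6, giving ζ = 3.6/(2√(8K_p)).
Setting ζ = 0.64: √(8K_p) = 3.6/(2·0.64) = 2.812, so K_p = 7.91/8 = 0.989.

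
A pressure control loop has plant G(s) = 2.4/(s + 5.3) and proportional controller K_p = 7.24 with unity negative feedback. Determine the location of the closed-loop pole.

Closed-loop transfer function: T(s) = K_p·G(s)/(1 + K_p·G(s)) = 17.38/(s + 5.3 + 17.38) = 17.38/(s + 22.68).
The closed-loop pole is at s = −22.68.

s = -22.68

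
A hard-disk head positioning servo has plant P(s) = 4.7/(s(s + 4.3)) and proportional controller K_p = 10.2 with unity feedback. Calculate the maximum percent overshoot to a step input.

Closed-loop characteristic equation: s² + 4.3s + 47.94 = 0, so ω_n = 6.924 rad/s and ζ = 4.3/(2·6.924) = 0.3105.
%OS = 100·exp(−πζ/√(1−ζ²)) = 100·exp(−π·0.3105/√0.9036) = 35.8%.

35.8%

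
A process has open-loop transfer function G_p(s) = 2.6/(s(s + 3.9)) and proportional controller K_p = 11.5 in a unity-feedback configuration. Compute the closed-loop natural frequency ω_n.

ω_n = 5.47 rad/s

With unity feedback the closed-loop characteristic equation is s² + 3.9s + 11.5·2.6 = s² + 3.9s + 29.9 = 0.
So ω_n² = 29.9 ⇒ ω_n = 5.468 rad/s, and ζ = 3.9/(2ω_n) = 0.357.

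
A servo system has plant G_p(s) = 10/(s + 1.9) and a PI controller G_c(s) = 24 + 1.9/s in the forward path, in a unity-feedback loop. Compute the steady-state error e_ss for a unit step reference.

The open loop G_c(s)G_p(s) has a pole at the origin (type 1), so the static position error constant is infinite and e_ss = 1/(1+∞) = 0.

0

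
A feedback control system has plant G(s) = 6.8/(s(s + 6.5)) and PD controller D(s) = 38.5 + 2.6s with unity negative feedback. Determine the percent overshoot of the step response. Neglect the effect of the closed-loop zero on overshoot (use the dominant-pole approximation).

Forward path: (38.5 + 2.6s)·6.8/(s(s+6.5)). The closed-loop characteristic equation is s² + (6.5 + 6.8·2.6)s + 6.8·38.5 = 0.
That is s² + 24.18s + 261.8 = 0, so ω_n = 16.18 rad/s and ζ = 24.18/(2·16.18) = 0.7472.
%OS = 100·exp(−πζ/√(1−ζ²)) = 2.92%.

2.92%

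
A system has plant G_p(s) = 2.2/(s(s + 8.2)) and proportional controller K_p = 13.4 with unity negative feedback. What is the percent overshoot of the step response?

Closed-loop characteristic equation: s² + 8.2s + 29.48 = 0, so ω_n = 5.43 rad/s and ζ = 8.2/(2·5.43) = 0.7551.
%OS = 100·exp(−πζ/√(1−ζ²)) = 100·exp(−π·0.7551/√0.4298) = 2.68%.

2.68%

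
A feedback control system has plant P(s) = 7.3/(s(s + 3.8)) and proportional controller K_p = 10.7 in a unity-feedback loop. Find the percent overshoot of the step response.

50.1%

Closed-loop characteristic equation: s² + 3.8s + 78.11 = 0, so ω_n = 8.838 rad/s and ζ = 3.8/(2·8.838) = 0.215.
%OS = 100·exp(−πζ/√(1−ζ²)) = 100·exp(−π·0.215/√0.9538) = 50.1%.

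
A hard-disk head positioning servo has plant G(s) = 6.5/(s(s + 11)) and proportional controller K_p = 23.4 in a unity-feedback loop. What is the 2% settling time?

T_s ≈ 0.727 s

From 1 + K_pG(s) = 0: s² + 11s + 152.1 = 0 ⇒ ω_n = 12.33, ζ = 0.446.
2% settling time T_s ≈ 4/(ζω_n) = 4/5.5 = 0.727 s.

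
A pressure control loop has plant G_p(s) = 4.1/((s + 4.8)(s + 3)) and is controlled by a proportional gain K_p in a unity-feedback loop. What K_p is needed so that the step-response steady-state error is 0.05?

The loop is type 0, so e_ss(step) = 1/(1 + K_pos) with K_pos = K_p·G_p(0).
G_p(0) = 0.2847. Require 1/(1 + K_p·0.2847) = 0.05, so 1 + 0.2847·K_p = 20.
K_p = (20 − 1)/0.2847 = 66.7.

K_p = 66.7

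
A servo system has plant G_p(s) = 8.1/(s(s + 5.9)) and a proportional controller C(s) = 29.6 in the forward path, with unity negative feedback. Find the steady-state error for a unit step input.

The open loop C(s)G_p(s) has a pole at the origin (type 1), so the static position error constant is infinite and e_ss = 1/(1+∞) = 0.

0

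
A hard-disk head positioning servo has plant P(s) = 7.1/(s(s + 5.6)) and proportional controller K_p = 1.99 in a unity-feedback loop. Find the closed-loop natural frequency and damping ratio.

With unity feedback the closed-loop characteristic equation is s² + 5.6s + 1.99·7.1 = s² + 5.6s + 14.13 = 0.
So ω_n² = 14.13 ⇒ ω_n = 3.759 rad/s, and ζ = 5.6/(2ω_n) = 0.745.

ω_n = 3.76 rad/s, ζ = 0.745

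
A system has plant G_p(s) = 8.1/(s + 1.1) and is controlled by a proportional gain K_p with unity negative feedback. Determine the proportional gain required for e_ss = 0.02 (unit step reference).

For a type-0 loop with proportional control, e_ss = 1/(1 + K_p·G_p(0)).
G_p(0) = 7.364. Require 1/(1 + K_p·7.364) = 0.02, so 1 + 7.364·K_p = 50.
K_p = (50 − 1)/7.364 = 6.65.

K_p = 6.65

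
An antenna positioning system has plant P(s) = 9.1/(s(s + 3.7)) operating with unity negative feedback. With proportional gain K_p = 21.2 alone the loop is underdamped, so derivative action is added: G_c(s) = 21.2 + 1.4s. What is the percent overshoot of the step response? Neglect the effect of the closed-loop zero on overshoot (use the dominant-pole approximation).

9.96%

Forward path: (21.2 + 1.4s)·9.1/(s(s+3.7)). The closed-loop characteristic equation is s² + (3.7 + 9.1·1.4)s + 9.1·21.2 = 0.
That is s² + 16.44s + 192.9 = 0, so ω_n = 13.89 rad/s and ζ = 16.44/(2·13.89) = 0.5918.
%OS = 100·exp(−πζ/√(1−ζ²)) = 9.96%.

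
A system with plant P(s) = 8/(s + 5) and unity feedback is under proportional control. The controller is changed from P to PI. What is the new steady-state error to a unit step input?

Adding integral action puts a pole at s = 0 in the forward path, raising the system type to 1; a type-1 loop has zero steady-state error to a step.

0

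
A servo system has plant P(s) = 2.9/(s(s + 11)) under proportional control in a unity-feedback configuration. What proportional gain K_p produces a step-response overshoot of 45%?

K_p = 172

From %OS = 100·exp(−πζ/√(1−ζ²)) = 45%, ζ = −ln(0.45)/√(π²+ln²(0.45)) = 0.2463.
Characteristic equation s² + 11s + 2.9K_p = 0 gives ζ = 11/(2√(2.9K_p)).
Setting ζ = 0.2463: √(2.9K_p) = 11/(2·0.2463) = 22.33, so K_p = 498.5/2.9 = 172.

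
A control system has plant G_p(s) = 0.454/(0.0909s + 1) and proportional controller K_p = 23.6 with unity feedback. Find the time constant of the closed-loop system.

Closed loop: T(s) = K_p·G_p/(1+K_p·G_p) = 10.71/(0.0909s + 1 + 10.71), with pole at s = −(1 + 10.71)/0.0909 = −128.9.
Closed-loop time constant τ = 1/128.9 = 0.00776 s.

τ = 0.00776 s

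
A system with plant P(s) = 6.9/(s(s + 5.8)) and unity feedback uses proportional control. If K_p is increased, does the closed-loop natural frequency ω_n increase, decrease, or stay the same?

ω_n = √(6.9·K_p), which grows with K_p.

increase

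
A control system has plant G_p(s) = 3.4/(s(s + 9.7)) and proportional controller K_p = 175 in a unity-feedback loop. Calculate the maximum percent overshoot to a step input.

52.9%

The closed-loop denominator s² + 9.7s + 595 gives ω_n = √595 = 24.39 and ζ = 9.7/(2ω_n) = 0.1988.
%OS = 100·exp(−πζ/√(1−ζ²)) = 100·exp(−π·0.1988/√0.9605) = 52.9%.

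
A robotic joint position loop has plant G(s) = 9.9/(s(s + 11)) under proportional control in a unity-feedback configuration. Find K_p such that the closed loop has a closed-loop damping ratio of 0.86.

K_p = 4.13

Closed-loop characteristic equation: s² + 11s + K_p·9.9 = 0.
So ω_n = √(9.9K_p) and 2ζω_n = 11, giving ζ = 11/(2√(9.9K_p)).
Setting ζ = 0.86: √(9.9K_p) = 11/(2·0.86) = 6.395, so K_p = 40.9/9.9 = 4.13.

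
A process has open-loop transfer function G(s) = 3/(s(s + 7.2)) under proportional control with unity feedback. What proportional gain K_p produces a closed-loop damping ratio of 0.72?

Closed-loop characteristic equation: s² + 7.2s + K_p·3 = 0.
So ω_n = √(3K_p) and 2ζω_n = 7.2, giving ζ = 7.2/(2√(3K_p)).
Setting ζ = 0.72: √(3K_p) = 7.2/(2·0.72) = 5, so K_p = 25/3 = 8.33.

K_p = 8.33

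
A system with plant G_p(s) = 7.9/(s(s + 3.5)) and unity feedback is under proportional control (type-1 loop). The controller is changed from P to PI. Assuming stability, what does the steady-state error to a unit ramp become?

The integrator raises the loop to type 2, so K_v → ∞ and e_ss to a ramp is zero.

0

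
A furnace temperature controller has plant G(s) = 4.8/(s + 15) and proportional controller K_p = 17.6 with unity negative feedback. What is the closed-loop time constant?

Closed-loop transfer function: T(s) = K_p·G(s)/(1 + K_p·G(s)) = 84.48/(s + 15 + 84.48) = 84.48/(s + 99.48).
Time constant τ = 1/99.48 = 0.0101 s.

τ = 0.0101 s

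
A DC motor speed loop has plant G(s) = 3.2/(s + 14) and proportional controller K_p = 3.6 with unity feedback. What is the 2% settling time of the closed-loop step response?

T_s ≈ 0.157 s

Closed-loop transfer function: T(s) = K_p·G(s)/(1 + K_p·G(s)) = 11.52/(s + 14 + 11.52) = 11.52/(s + 25.52).
Time constant τ = 1/25.52 = 0.03918 s, so the 2% settling time is about 4τ = 0.157 s.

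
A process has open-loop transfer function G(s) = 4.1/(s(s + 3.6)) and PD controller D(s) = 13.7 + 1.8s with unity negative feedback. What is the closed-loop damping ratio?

ζ = 0.733

Forward path: (13.7 + 1.8s)·4.1/(s(s+3.6)). The closed-loop characteristic equation is s² + (3.6 + 4.1·1.8)s + 4.1·13.7 = 0.
That is s² + 10.98s + 56.17 = 0, so ω_n = 7.495 rad/s and ζ = 10.98/(2·7.495) = 0.7325.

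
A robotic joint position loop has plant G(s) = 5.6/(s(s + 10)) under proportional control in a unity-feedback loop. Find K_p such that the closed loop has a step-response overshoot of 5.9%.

From %OS = 100·exp(−πζ/√(1−ζ²)) = 5.9%, ζ = −ln(0.059)/√(π²+ln²(0.059)) = 0.6693.
Characteristic equation s² + 10s + 5.6K_p = 0 gives ζ = 10/(2√(5.6K_p)).
Setting ζ = 0.6693: √(5.6K_p) = 10/(2·0.6693) = 7.47, so K_p = 55.8/5.6 = 9.96.

K_p = 9.96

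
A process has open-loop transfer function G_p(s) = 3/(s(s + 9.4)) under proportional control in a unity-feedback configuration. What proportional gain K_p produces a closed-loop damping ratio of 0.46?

K_p = 34.8

Closed-loop characteristic equation: s² + 9.4s + K_p·3 = 0.
So ω_n = √(3K_p) and 2ζω_n = 9.4, giving ζ = 9.4/(2√(3K_p)).
Setting ζ = 0.46: √(3K_p) = 9.4/(2·0.46) = 10.22, so K_p = 104.4/3 = 34.8.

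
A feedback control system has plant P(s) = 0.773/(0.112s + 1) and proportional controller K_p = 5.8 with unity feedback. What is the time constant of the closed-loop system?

τ = 0.0204 s

Closed loop: T(s) = K_p·P/(1+K_p·P) = 4.483/(0.112s + 1 + 4.483), with pole at s = −(1 + 4.483)/0.112 = −48.96.
Closed-loop time constant τ = 1/48.96 = 0.0204 s.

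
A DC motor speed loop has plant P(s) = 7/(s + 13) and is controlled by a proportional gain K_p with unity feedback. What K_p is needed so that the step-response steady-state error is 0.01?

K_p = 184

Steady-state error for a unit step on this type-0 loop is 1/(1 + K_p·P(0)).
P(0) = 0.5385. Require 1/(1 + K_p·0.5385) = 0.01, so 1 + 0.5385·K_p = 100.
K_p = (100 − 1)/0.5385 = 184.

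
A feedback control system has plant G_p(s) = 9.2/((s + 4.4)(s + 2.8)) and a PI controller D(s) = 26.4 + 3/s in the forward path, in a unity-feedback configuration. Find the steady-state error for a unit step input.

The open loop D(s)G_p(s) has a pole at the origin (type 1), so the static position error constant is infinite and e_ss = 1/(1+∞) = 0.

0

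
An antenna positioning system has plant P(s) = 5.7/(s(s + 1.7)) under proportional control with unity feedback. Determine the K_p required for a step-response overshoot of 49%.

K_p = 2.59

From %OS = 100·exp(−πζ/√(1−ζ²)) = 49%, ζ = −ln(0.49)/√(π²+ln²(0.49)) = 0.2214.
Characteristic equation s² + 1.7s + 5.7K_p = 0 gives ζ = 1.7/(2√(5.7K_p)).
Setting ζ = 0.2214: √(5.7K_p) = 1.7/(2·0.2214) = 3.839, so K_p = 14.74/5.7 = 2.59.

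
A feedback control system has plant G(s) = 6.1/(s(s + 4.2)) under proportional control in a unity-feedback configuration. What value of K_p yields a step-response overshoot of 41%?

K_p = 9.7

From %OS = 100·exp(−πζ/√(1−ζ²)) = 41%, ζ = −ln(0.41)/√(π²+ln²(0.41)) = 0.273.
Characteristic equation s² + 4.2s + 6.1K_p = 0 gives ζ = 4.2/(2√(6.1K_p)).
Setting ζ = 0.273: √(6.1K_p) = 4.2/(2·0.273) = 7.692, so K_p = 59.16/6.1 = 9.7.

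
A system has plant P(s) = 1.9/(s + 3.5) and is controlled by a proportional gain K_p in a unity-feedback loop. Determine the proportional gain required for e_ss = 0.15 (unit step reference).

K_p = 10.4

The loop is type 0, so e_ss(step) = 1/(1 + K_pos) with K_pos = K_p·P(0).
P(0) = 0.5429. Require 1/(1 + K_p·0.5429) = 0.15, so 1 + 0.5429·K_p = 6.667.
K_p = (6.667 − 1)/0.5429 = 10.4.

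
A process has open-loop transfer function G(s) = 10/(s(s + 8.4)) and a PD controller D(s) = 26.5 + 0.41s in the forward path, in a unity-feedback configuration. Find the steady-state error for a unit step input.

The open loop D(s)G(s) has a pole at the origin (type 1), so the static position error constant is infinite and e_ss = 1/(1+∞) = 0.

0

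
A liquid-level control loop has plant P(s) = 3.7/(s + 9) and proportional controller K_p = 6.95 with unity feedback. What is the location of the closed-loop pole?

Closed-loop transfer function: T(s) = K_p·P(s)/(1 + K_p·P(s)) = 25.72/(s + 9 + 25.72) = 25.72/(s + 34.72).
The closed-loop pole is at s = −34.72.

s = -34.72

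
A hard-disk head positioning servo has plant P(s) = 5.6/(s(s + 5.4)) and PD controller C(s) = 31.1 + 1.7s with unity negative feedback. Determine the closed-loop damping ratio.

ζ = 0.565

Forward path: (31.1 + 1.7s)·5.6/(s(s+5.4)). The closed-loop characteristic equation is s² + (5.4 + 5.6·1.7)s + 5.6·31.1 = 0.
That is s² + 14.92s + 174.2 = 0, so ω_n = 13.2 rad/s and ζ = 14.92/(2·13.2) = 0.5653.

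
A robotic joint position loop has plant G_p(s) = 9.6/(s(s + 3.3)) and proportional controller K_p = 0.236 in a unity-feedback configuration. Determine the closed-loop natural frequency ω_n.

ω_n = 1.51 rad/s

The closed-loop denominator is s(s+3.3) + 0.236·9.6 = s² + 3.3s + 2.266.
So ω_n² = 2.266 ⇒ ω_n = 1.505 rad/s, and ζ = 3.3/(2ω_n) = 1.1.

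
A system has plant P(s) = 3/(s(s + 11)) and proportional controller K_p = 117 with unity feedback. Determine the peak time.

The closed-loop denominator s² + 11s + 351 gives ω_n = √351 = 18.73 and ζ = 11/(2ω_n) = 0.2936.
Damped frequency ω_d = ω_n√(1−ζ²) = 17.91 rad/s, so peak time T_p = π/ω_d = 0.175 s.

T_p = 0.175 s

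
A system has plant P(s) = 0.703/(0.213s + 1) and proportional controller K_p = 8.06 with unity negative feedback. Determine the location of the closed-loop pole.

Closed loop: T(s) = K_p·P/(1+K_p·P) = 5.666/(0.213s + 1 + 5.666), with pole at s = −(1 + 5.666)/0.213 = −31.3.

s = -31.3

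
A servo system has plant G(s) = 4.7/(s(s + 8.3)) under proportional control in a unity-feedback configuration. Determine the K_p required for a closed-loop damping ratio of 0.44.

Closed-loop characteristic equation: s² + 8.3s + K_p·4.7 = 0.
So ω_n = √(4.7K_p) and 2ζω_n = 8.3, giving ζ = 8.3/(2√(4.7K_p)).
Setting ζ = 0.44: √(4.7K_p) = 8.3/(2·0.44) = 9.432, so K_p = 88.96/4.7 = 18.9.

K_p = 18.9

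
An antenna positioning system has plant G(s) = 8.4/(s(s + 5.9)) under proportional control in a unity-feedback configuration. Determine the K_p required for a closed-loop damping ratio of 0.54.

Closed-loop characteristic equation: s² + 5.9s + K_p·8.4 = 0.
So ω_n = √(8.4K_p) and 2ζω_n = 5.9, giving ζ = 5.9/(2√(8.4K_p)).
Setting ζ = 0.54: √(8.4K_p) = 5.9/(2·0.54) = 5.463, so K_p = 29.84/8.4 = 3.55.

K_p = 3.55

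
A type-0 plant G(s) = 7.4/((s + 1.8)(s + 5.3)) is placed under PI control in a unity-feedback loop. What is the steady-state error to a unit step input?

0

The PI controller's integrator makes the forward path type 1, so e_ss to a step is zero.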